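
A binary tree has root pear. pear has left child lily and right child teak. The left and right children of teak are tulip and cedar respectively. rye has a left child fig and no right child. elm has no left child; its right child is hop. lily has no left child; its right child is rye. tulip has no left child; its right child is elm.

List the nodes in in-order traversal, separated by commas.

In-order visits the left subtree, then the node, then the right subtree.
At pear: go left to lily.
  At lily: no left child.
  Visit lily.
  At lily: go right to rye.
    At rye: go left to fig.
      fig is a leaf — visit fig.
    Visit rye.
    At rye: no right child.
Visit pear.
At pear: go right to teak.
  At teak: go left to tulip.
    At tulip: no left child.
    Visit tulip.
    At tulip: go right to elm.
      At elm: no left child.
      Visit elm.
      At elm: go right to hop.
        hop is a leaf — visit hop.
  Visit teak.
  At teak: go right to cedar.
    cedar is a leaf — visit cedar.

lily, fig, rye, pear, tulip, elm, hop, teak, cedar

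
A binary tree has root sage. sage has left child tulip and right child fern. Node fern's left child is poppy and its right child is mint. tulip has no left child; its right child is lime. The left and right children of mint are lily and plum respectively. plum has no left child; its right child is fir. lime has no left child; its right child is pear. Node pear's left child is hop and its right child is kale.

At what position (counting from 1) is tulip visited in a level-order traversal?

Level-order visits nodes level by level from the root, left to right within each level.
Level 0: sage
Level 1: tulip, fern
Level 2: lime, poppy, mint
Level 3: pear, lily, plum
Level 4: hop, kale, fir
Full level-order sequence: sage, tulip, fern, lime, poppy, mint, pear, lily, plum, hop, kale, fir.

2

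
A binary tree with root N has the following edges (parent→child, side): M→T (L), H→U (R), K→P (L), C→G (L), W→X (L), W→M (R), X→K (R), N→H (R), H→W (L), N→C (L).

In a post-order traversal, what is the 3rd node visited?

P

Post-order visits the left subtree, then the right subtree, then the node.
At N: go left to C.
  At C: go left to G.
    G is a leaf — visit G.
  At C: no right child.
  Visit C.
At N: go right to H.
  At H: go left to W.
    At W: go left to X.
      At X: no left child.
      At X: go right to K.
        At K: go left to P.
          P is a leaf — visit P.
        At K: no right child.
        Visit K.
      Visit X.
    At W: go right to M.
      At M: go left to T.
        T is a leaf — visit T.
      At M: no right child.
      Visit M.
    Visit W.
  At H: go right to U.
    U is a leaf — visit U.
  Visit H.
Visit N.
Full post-order sequence: G, C, P, K, X, T, M, W, U, H, N.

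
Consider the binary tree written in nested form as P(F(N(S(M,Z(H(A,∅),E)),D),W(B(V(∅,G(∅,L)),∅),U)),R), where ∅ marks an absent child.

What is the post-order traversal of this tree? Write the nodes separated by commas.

Post-order visits the left subtree, then the right subtree, then the node.
At P: go left to F.
  At F: go left to N.
    At N: go left to S.
      At S: go left to M.
        M is a leaf — visit M.
      At S: go right to Z.
        At Z: go left to H.
          At H: go left to A.
            A is a leaf — visit A.
          At H: no right child.
          Visit H.
        At Z: go right to E.
          E is a leaf — visit E.
        Visit Z.
      Visit S.
    At N: go right to D.
      D is a leaf — visit D.
    Visit N.
  At F: go right to W.
    At W: go left to B.
      At B: go left to V.
        At V: no left child.
        At V: go right to G.
          At G: no left child.
          At G: go right to L.
            L is a leaf — visit L.
          Visit G.
        Visit V.
      At B: no right child.
      Visit B.
    At W: go right to U.
      U is a leaf — visit U.
    Visit W.
  Visit F.
At P: go right to R.
  R is a leaf — visit R.
Visit P.

M, A, H, E, Z, S, D, N, L, G, V, B, U, W, F, R, P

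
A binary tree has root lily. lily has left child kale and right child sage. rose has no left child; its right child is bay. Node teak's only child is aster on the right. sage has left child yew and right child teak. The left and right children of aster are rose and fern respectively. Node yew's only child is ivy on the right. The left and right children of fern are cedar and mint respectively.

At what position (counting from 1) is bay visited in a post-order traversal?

Post-order visits the left subtree, then the right subtree, then the node.
At lily: go left to kale.
  kale is a leaf — visit kale.
At lily: go right to sage.
  At sage: go left to yew.
    At yew: no left child.
    At yew: go right to ivy.
      ivy is a leaf — visit ivy.
    Visit yew.
  At sage: go right to teak.
    At teak: no left child.
    At teak: go right to aster.
      At aster: go left to rose.
        At rose: no left child.
        At rose: go right to bay.
          bay is a leaf — visit bay.
        Visit rose.
      At aster: go right to fern.
        At fern: go left to cedar.
          cedar is a leaf — visit cedar.
        At fern: go right to mint.
          mint is a leaf — visit mint.
        Visit fern.
      Visit aster.
    Visit teak.
  Visit sage.
Visit lily.
Full post-order sequence: kale, ivy, yew, bay, rose, cedar, mint, fern, aster, teak, sage, lily.

4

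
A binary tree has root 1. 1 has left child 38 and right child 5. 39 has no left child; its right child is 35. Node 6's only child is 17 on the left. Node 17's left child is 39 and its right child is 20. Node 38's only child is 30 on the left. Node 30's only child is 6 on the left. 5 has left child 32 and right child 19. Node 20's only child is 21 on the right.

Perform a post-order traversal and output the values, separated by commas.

Post-order visits the left subtree, then the right subtree, then the node.
At 1: go left to 38.
  At 38: go left to 30.
    At 30: go left to 6.
      At 6: go left to 17.
        At 17: go left to 39.
          At 39: no left child.
          At 39: go right to 35.
            35 is a leaf — visit 35.
          Visit 39.
        At 17: go right to 20.
          At 20: no left child.
          At 20: go right to 21.
            21 is a leaf — visit 21.
          Visit 20.
        Visit 17.
      At 6: no right child.
      Visit 6.
    At 30: no right child.
    Visit 30.
  At 38: no right child.
  Visit 38.
At 1: go right to 5.
  At 5: go left to 32.
    32 is a leaf — visit 32.
  At 5: go right to 19.
    19 is a leaf — visit 19.
  Visit 5.
Visit 1.

35, 39, 21, 20, 17, 6, 30, 38, 32, 19, 5, 1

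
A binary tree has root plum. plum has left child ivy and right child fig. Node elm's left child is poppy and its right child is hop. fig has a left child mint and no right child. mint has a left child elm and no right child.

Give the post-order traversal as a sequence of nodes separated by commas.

Post-order visits the left subtree, then the right subtree, then the node.
At plum: go left to ivy.
  ivy is a leaf — visit ivy.
At plum: go right to fig.
  At fig: go left to mint.
    At mint: go left to elm.
      At elm: go left to poppy.
        poppy is a leaf — visit poppy.
      At elm: go right to hop.
        hop is a leaf — visit hop.
      Visit elm.
    At mint: no right child.
    Visit mint.
  At fig: no right child.
  Visit fig.
Visit plum.

ivy, poppy, hop, elm, mint, fig, plum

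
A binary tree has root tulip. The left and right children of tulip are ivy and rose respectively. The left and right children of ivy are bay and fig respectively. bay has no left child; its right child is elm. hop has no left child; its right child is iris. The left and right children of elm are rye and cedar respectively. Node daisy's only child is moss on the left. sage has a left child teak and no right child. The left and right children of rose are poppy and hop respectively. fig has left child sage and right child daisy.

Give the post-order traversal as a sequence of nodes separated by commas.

rye, cedar, elm, bay, teak, sage, moss, daisy, fig, ivy, poppy, iris, hop, rose, tulip

Post-order visits the left subtree, then the right subtree, then the node.
At tulip: go left to ivy.
  At ivy: go left to bay.
    At bay: no left child.
    At bay: go right to elm.
      At elm: go left to rye.
        rye is a leaf — visit rye.
      At elm: go right to cedar.
        cedar is a leaf — visit cedar.
      Visit elm.
    Visit bay.
  At ivy: go right to fig.
    At fig: go left to sage.
      At sage: go left to teak.
        teak is a leaf — visit teak.
      At sage: no right child.
      Visit sage.
    At fig: go right to daisy.
      At daisy: go left to moss.
        moss is a leaf — visit moss.
      At daisy: no right child.
      Visit daisy.
    Visit fig.
  Visit ivy.
At tulip: go right to rose.
  At rose: go left to poppy.
    poppy is a leaf — visit poppy.
  At rose: go right to hop.
    At hop: no left child.
    At hop: go right to iris.
      iris is a leaf — visit iris.
    Visit hop.
  Visit rose.
Visit tulip.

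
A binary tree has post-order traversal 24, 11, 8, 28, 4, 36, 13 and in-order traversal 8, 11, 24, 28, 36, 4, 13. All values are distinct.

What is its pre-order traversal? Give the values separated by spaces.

The last element of post-order is the root; it splits in-order into left and right subtrees.
Root 13: left subtree has 6 nodes {8, 11, 24, 28, 36, 4}, right has 0 { }.
  Root 36: left subtree has 4 nodes {8, 11, 24, 28}, right has 1 {4}.
    Root 28: left subtree has 3 nodes {8, 11, 24}, right has 0 { }.
      Root 8: left subtree has 0 nodes { }, right has 2 {11, 24}.
        Root 11: left subtree has 0 nodes { }, right has 1 {24}.

13 36 28 8 11 24 4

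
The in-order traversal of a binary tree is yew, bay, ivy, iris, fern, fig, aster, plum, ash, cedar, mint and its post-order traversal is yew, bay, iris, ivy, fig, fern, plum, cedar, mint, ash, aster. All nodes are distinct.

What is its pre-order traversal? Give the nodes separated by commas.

The last element of post-order is the root; it splits in-order into left and right subtrees.
Root aster: left subtree has 6 nodes {yew, bay, ivy, iris, fern, fig}, right has 4 {plum, ash, cedar, mint}.
  Root fern: left subtree has 4 nodes {yew, bay, ivy, iris}, right has 1 {fig}.
    Root ivy: left subtree has 2 nodes {yew, bay}, right has 1 {iris}.
      Root bay: left subtree has 1 node {yew}, right has 0 { }.
  Root ash: left subtree has 1 node {plum}, right has 2 {cedar, mint}.
    Root mint: left subtree has 1 node {cedar}, right has 0 { }.

aster, fern, ivy, bay, yew, iris, fig, ash, plum, mint, cedar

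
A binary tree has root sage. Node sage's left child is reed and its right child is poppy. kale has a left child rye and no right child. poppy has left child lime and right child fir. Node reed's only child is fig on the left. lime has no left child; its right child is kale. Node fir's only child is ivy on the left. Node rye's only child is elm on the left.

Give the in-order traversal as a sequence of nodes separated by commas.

fig, reed, sage, lime, elm, rye, kale, poppy, ivy, fir

In-order visits the left subtree, then the node, then the right subtree.
At sage: go left to reed.
  At reed: go left to fig.
    fig is a leaf — visit fig.
  Visit reed.
  At reed: no right child.
Visit sage.
At sage: go right to poppy.
  At poppy: go left to lime.
    At lime: no left child.
    Visit lime.
    At lime: go right to kale.
      At kale: go left to rye.
        At rye: go left to elm.
          elm is a leaf — visit elm.
        Visit rye.
        At rye: no right child.
      Visit kale.
      At kale: no right child.
  Visit poppy.
  At poppy: go right to fir.
    At fir: go left to ivy.
      ivy is a leaf — visit ivy.
    Visit fir.
    At fir: no right child.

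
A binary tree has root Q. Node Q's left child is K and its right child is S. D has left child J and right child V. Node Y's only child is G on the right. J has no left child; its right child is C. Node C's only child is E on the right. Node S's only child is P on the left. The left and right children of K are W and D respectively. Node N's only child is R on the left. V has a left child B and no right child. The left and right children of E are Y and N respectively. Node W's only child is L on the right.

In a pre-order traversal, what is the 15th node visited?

Pre-order visits the node, then its left subtree, then its right subtree.
Visit Q.
At Q: go left to K.
  Visit K.
  At K: go left to W.
    Visit W.
    At W: no left child.
    At W: go right to L.
      L is a leaf — visit L.
  At K: go right to D.
    Visit D.
    At D: go left to J.
      Visit J.
      At J: no left child.
      At J: go right to C.
        Visit C.
        At C: no left child.
        At C: go right to E.
          Visit E.
          At E: go left to Y.
            Visit Y.
            At Y: no left child.
            At Y: go right to G.
              G is a leaf — visit G.
          At E: go right to N.
            Visit N.
            At N: go left to R.
              R is a leaf — visit R.
            At N: no right child.
    At D: go right to V.
      Visit V.
      At V: go left to B.
        B is a leaf — visit B.
      At V: no right child.
At Q: go right to S.
  Visit S.
  At S: go left to P.
    P is a leaf — visit P.
  At S: no right child.
Full pre-order sequence: Q, K, W, L, D, J, C, E, Y, G, N, R, V, B, S, P.

S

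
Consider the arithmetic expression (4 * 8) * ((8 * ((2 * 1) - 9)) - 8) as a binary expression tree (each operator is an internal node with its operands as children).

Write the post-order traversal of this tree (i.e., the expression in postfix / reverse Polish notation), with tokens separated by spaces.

4 8 * 8 2 1 * 9 - * 8 - *

Post-order on an expression tree gives postfix notation: for each operator, emit left operand, right operand, then the operator.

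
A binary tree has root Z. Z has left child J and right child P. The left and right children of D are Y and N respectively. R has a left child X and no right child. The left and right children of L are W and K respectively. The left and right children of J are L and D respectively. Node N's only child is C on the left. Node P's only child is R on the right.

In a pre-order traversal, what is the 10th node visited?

Pre-order visits the node, then its left subtree, then its right subtree.
Visit Z.
At Z: go left to J.
  Visit J.
  At J: go left to L.
    Visit L.
    At L: go left to W.
      W is a leaf — visit W.
    At L: go right to K.
      K is a leaf — visit K.
  At J: go right to D.
    Visit D.
    At D: go left to Y.
      Y is a leaf — visit Y.
    At D: go right to N.
      Visit N.
      At N: go left to C.
        C is a leaf — visit C.
      At N: no right child.
At Z: go right to P.
  Visit P.
  At P: no left child.
  At P: go right to R.
    Visit R.
    At R: go left to X.
      X is a leaf — visit X.
    At R: no right child.
Full pre-order sequence: Z, J, L, W, K, D, Y, N, C, P, R, X.

P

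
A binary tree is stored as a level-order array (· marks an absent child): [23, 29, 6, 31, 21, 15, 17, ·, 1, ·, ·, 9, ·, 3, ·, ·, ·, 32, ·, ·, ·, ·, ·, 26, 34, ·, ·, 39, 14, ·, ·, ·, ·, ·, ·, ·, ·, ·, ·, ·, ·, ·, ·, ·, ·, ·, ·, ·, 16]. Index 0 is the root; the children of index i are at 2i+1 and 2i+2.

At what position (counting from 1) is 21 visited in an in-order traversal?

5

In-order visits the left subtree, then the node, then the right subtree.
At 23: go left to 29.
  At 29: go left to 31.
    At 31: no left child.
    Visit 31.
    At 31: go right to 1.
      At 1: go left to 32.
        32 is a leaf — visit 32.
      Visit 1.
      At 1: no right child.
  Visit 29.
  At 29: go right to 21.
    21 is a leaf — visit 21.
Visit 23.
At 23: go right to 6.
  At 6: go left to 15.
    At 15: go left to 9.
      At 9: go left to 26.
        At 26: no left child.
        Visit 26.
        At 26: go right to 16.
          16 is a leaf — visit 16.
      Visit 9.
      At 9: go right to 34.
        34 is a leaf — visit 34.
    Visit 15.
    At 15: no right child.
  Visit 6.
  At 6: go right to 17.
    At 17: go left to 3.
      At 3: go left to 39.
        39 is a leaf — visit 39.
      Visit 3.
      At 3: go right to 14.
        14 is a leaf — visit 14.
    Visit 17.
    At 17: no right child.
Full in-order sequence: 31, 32, 1, 29, 21, 23, 26, 16, 9, 34, 15, 6, 39, 3, 14, 17.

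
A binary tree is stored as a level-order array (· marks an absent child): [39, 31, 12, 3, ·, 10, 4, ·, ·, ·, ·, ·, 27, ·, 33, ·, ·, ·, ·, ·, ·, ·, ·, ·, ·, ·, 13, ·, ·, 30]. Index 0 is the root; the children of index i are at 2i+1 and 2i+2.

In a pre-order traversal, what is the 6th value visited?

Pre-order visits the node, then its left subtree, then its right subtree.
Visit 39.
At 39: go left to 31.
  Visit 31.
  At 31: go left to 3.
    3 is a leaf — visit 3.
  At 31: no right child.
At 39: go right to 12.
  Visit 12.
  At 12: go left to 10.
    Visit 10.
    At 10: no left child.
    At 10: go right to 27.
      Visit 27.
      At 27: no left child.
      At 27: go right to 13.
        13 is a leaf — visit 13.
  At 12: go right to 4.
    Visit 4.
    At 4: no left child.
    At 4: go right to 33.
      Visit 33.
      At 33: go left to 30.
        30 is a leaf — visit 30.
      At 33: no right child.
Full pre-order sequence: 39, 31, 3, 12, 10, 27, 13, 4, 33, 30.

27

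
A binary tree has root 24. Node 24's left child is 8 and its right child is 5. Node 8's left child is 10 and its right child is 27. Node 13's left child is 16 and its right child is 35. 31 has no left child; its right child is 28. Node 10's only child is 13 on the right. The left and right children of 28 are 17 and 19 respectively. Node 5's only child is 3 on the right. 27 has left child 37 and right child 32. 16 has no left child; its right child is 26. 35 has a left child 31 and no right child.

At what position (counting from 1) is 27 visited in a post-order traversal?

Post-order visits the left subtree, then the right subtree, then the node.
At 24: go left to 8.
  At 8: go left to 10.
    At 10: no left child.
    At 10: go right to 13.
      At 13: go left to 16.
        At 16: no left child.
        At 16: go right to 26.
          26 is a leaf — visit 26.
        Visit 16.
      At 13: go right to 35.
        At 35: go left to 31.
          At 31: no left child.
          At 31: go right to 28.
            At 28: go left to 17.
              17 is a leaf — visit 17.
            At 28: go right to 19.
              19 is a leaf — visit 19.
            Visit 28.
          Visit 31.
        At 35: no right child.
        Visit 35.
      Visit 13.
    Visit 10.
  At 8: go right to 27.
    At 27: go left to 37.
      37 is a leaf — visit 37.
    At 27: go right to 32.
      32 is a leaf — visit 32.
    Visit 27.
  Visit 8.
At 24: go right to 5.
  At 5: no left child.
  At 5: go right to 3.
    3 is a leaf — visit 3.
  Visit 5.
Visit 24.
Full post-order sequence: 26, 16, 17, 19, 28, 31, 35, 13, 10, 37, 32, 27, 8, 3, 5, 24.

12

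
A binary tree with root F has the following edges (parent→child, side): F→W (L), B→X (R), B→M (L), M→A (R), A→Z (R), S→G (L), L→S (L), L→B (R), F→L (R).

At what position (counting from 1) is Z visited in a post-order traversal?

Post-order visits the left subtree, then the right subtree, then the node.
At F: go left to W.
  W is a leaf — visit W.
At F: go right to L.
  At L: go left to S.
    At S: go left to G.
      G is a leaf — visit G.
    At S: no right child.
    Visit S.
  At L: go right to B.
    At B: go left to M.
      At M: no left child.
      At M: go right to A.
        At A: no left child.
        At A: go right to Z.
          Z is a leaf — visit Z.
        Visit A.
      Visit M.
    At B: go right to X.
      X is a leaf — visit X.
    Visit B.
  Visit L.
Visit F.
Full post-order sequence: W, G, S, Z, A, M, X, B, L, F.

4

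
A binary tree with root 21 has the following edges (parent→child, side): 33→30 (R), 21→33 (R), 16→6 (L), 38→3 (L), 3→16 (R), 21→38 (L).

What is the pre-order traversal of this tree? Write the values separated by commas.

21, 38, 3, 16, 6, 33, 30

Pre-order visits the node, then its left subtree, then its right subtree.
Visit 21.
At 21: go left to 38.
  Visit 38.
  At 38: go left to 3.
    Visit 3.
    At 3: no left child.
    At 3: go right to 16.
      Visit 16.
      At 16: go left to 6.
        6 is a leaf — visit 6.
      At 16: no right child.
  At 38: no right child.
At 21: go right to 33.
  Visit 33.
  At 33: no left child.
  At 33: go right to 30.
    30 is a leaf — visit 30.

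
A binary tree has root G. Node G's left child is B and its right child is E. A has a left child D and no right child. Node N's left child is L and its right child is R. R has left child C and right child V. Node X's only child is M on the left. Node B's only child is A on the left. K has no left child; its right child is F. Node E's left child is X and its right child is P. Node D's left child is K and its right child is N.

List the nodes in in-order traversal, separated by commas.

In-order visits the left subtree, then the node, then the right subtree.
At G: go left to B.
  At B: go left to A.
    At A: go left to D.
      At D: go left to K.
        At K: no left child.
        Visit K.
        At K: go right to F.
          F is a leaf — visit F.
      Visit D.
      At D: go right to N.
        At N: go left to L.
          L is a leaf — visit L.
        Visit N.
        At N: go right to R.
          At R: go left to C.
            C is a leaf — visit C.
          Visit R.
          At R: go right to V.
            V is a leaf — visit V.
    Visit A.
    At A: no right child.
  Visit B.
  At B: no right child.
Visit G.
At G: go right to E.
  At E: go left to X.
    At X: go left to M.
      M is a leaf — visit M.
    Visit X.
    At X: no right child.
  Visit E.
  At E: go right to P.
    P is a leaf — visit P.

K, F, D, L, N, C, R, V, A, B, G, M, X, E, P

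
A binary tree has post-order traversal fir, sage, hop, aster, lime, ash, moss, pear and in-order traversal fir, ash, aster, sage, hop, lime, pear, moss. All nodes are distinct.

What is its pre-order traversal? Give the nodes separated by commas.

pear, ash, fir, lime, aster, hop, sage, moss

The last element of post-order is the root; it splits in-order into left and right subtrees.
Root pear: left subtree has 6 nodes {fir, ash, aster, sage, hop, lime}, right has 1 {moss}.
  Root ash: left subtree has 1 node {fir}, right has 4 {aster, sage, hop, lime}.
    Root lime: left subtree has 3 nodes {aster, sage, hop}, right has 0 { }.
      Root aster: left subtree has 0 nodes { }, right has 2 {sage, hop}.
        Root hop: left subtree has 1 node {sage}, right has 0 { }.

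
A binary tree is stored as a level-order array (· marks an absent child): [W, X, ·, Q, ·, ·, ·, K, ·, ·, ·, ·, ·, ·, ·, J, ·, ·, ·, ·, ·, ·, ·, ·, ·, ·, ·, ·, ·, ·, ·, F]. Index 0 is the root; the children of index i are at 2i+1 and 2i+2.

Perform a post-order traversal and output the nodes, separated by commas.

F, J, K, Q, X, W

Post-order visits the left subtree, then the right subtree, then the node.
At W: go left to X.
  At X: go left to Q.
    At Q: go left to K.
      At K: go left to J.
        At J: go left to F.
          F is a leaf — visit F.
        At J: no right child.
        Visit J.
      At K: no right child.
      Visit K.
    At Q: no right child.
    Visit Q.
  At X: no right child.
  Visit X.
At W: no right child.
Visit W.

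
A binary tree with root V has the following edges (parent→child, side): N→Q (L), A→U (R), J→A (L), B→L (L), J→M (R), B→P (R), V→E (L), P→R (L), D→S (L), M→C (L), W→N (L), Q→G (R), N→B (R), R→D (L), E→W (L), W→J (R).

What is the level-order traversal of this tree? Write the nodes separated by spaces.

Level-order visits nodes level by level from the root, left to right within each level.
Level 0: V
Level 1: E
Level 2: W
Level 3: N, J
Level 4: Q, B, A, M
Level 5: G, L, P, U, C
Level 6: R
Level 7: D
Level 8: S

V E W N J Q B A M G L P U C R D S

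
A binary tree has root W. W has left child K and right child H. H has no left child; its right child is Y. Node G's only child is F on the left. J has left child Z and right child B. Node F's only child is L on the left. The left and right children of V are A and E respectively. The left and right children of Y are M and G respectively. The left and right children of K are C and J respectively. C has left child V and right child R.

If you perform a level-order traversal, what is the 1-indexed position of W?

1

Level-order visits nodes level by level from the root, left to right within each level.
Level 0: W
Level 1: K, H
Level 2: C, J, Y
Level 3: V, R, Z, B, M, G
Level 4: A, E, F
Level 5: L
Full level-order sequence: W, K, H, C, J, Y, V, R, Z, B, M, G, A, E, F, L.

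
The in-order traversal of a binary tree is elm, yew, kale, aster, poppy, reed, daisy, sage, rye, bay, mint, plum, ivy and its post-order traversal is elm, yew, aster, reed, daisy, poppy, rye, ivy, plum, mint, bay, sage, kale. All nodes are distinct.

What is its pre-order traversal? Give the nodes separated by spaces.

The last element of post-order is the root; it splits in-order into left and right subtrees.
Root kale: left subtree has 2 nodes {elm, yew}, right has 10 {aster, poppy, reed, daisy, sage, rye, bay, mint, plum, ivy}.
  Root yew: left subtree has 1 node {elm}, right has 0 { }.
  Root sage: left subtree has 4 nodes {aster, poppy, reed, daisy}, right has 5 {rye, bay, mint, plum, ivy}.
    Root poppy: left subtree has 1 node {aster}, right has 2 {reed, daisy}.
      Root daisy: left subtree has 1 node {reed}, right has 0 { }.
    Root bay: left subtree has 1 node {rye}, right has 3 {mint, plum, ivy}.
      Root mint: left subtree has 0 nodes { }, right has 2 {plum, ivy}.
        Root plum: left subtree has 0 nodes { }, right has 1 {ivy}.

kale yew elm sage poppy aster daisy reed bay rye mint plum ivy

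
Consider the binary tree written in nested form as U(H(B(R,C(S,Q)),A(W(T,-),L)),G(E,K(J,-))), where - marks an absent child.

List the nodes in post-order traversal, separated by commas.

R, S, Q, C, B, T, W, L, A, H, E, J, K, G, U

Post-order visits the left subtree, then the right subtree, then the node.
At U: go left to H.
  At H: go left to B.
    At B: go left to R.
      R is a leaf — visit R.
    At B: go right to C.
      At C: go left to S.
        S is a leaf — visit S.
      At C: go right to Q.
        Q is a leaf — visit Q.
      Visit C.
    Visit B.
  At H: go right to A.
    At A: go left to W.
      At W: go left to T.
        T is a leaf — visit T.
      At W: no right child.
      Visit W.
    At A: go right to L.
      L is a leaf — visit L.
    Visit A.
  Visit H.
At U: go right to G.
  At G: go left to E.
    E is a leaf — visit E.
  At G: go right to K.
    At K: go left to J.
      J is a leaf — visit J.
    At K: no right child.
    Visit K.
  Visit G.
Visit U.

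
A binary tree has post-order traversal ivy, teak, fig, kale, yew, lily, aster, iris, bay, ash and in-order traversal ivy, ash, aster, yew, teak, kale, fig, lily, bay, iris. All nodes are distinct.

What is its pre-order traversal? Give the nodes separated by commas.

ash, ivy, bay, aster, lily, yew, kale, teak, fig, iris

The last element of post-order is the root; it splits in-order into left and right subtrees.
Root ash: left subtree has 1 node {ivy}, right has 8 {aster, yew, teak, kale, fig, lily, bay, iris}.
  Root bay: left subtree has 6 nodes {aster, yew, teak, kale, fig, lily}, right has 1 {iris}.
    Root aster: left subtree has 0 nodes { }, right has 5 {yew, teak, kale, fig, lily}.
      Root lily: left subtree has 4 nodes {yew, teak, kale, fig}, right has 0 { }.
        Root yew: left subtree has 0 nodes { }, right has 3 {teak, kale, fig}.
          Root kale: left subtree has 1 node {teak}, right has 1 {fig}.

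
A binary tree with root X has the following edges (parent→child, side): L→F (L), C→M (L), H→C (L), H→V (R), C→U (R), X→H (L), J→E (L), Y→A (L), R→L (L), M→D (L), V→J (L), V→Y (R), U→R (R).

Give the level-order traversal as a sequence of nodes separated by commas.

Level-order visits nodes level by level from the root, left to right within each level.
Level 0: X
Level 1: H
Level 2: C, V
Level 3: M, U, J, Y
Level 4: D, R, E, A
Level 5: L
Level 6: F

X, H, C, V, M, U, J, Y, D, R, E, A, L, F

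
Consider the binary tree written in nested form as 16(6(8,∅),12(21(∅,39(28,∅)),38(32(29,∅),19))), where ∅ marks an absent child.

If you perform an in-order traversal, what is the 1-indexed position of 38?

10

In-order visits the left subtree, then the node, then the right subtree.
At 16: go left to 6.
  At 6: go left to 8.
    8 is a leaf — visit 8.
  Visit 6.
  At 6: no right child.
Visit 16.
At 16: go right to 12.
  At 12: go left to 21.
    At 21: no left child.
    Visit 21.
    At 21: go right to 39.
      At 39: go left to 28.
        28 is a leaf — visit 28.
      Visit 39.
      At 39: no right child.
  Visit 12.
  At 12: go right to 38.
    At 38: go left to 32.
      At 32: go left to 29.
        29 is a leaf — visit 29.
      Visit 32.
      At 32: no right child.
    Visit 38.
    At 38: go right to 19.
      19 is a leaf — visit 19.
Full in-order sequence: 8, 6, 16, 21, 28, 39, 12, 29, 32, 38, 19.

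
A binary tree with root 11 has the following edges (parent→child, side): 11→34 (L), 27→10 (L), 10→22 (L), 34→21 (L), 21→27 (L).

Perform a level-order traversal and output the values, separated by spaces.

11 34 21 27 10 22

Level-order visits nodes level by level from the root, left to right within each level.
Level 0: 11
Level 1: 34
Level 2: 21
Level 3: 27
Level 4: 10
Level 5: 22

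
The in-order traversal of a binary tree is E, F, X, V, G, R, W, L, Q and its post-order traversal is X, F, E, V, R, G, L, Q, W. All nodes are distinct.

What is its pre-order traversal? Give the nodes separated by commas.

W, G, V, E, F, X, R, Q, L

The last element of post-order is the root; it splits in-order into left and right subtrees.
Root W: left subtree has 6 nodes {E, F, X, V, G, R}, right has 2 {L, Q}.
  Root G: left subtree has 4 nodes {E, F, X, V}, right has 1 {R}.
    Root V: left subtree has 3 nodes {E, F, X}, right has 0 { }.
      Root E: left subtree has 0 nodes { }, right has 2 {F, X}.
        Root F: left subtree has 0 nodes { }, right has 1 {X}.
  Root Q: left subtree has 1 node {L}, right has 0 { }.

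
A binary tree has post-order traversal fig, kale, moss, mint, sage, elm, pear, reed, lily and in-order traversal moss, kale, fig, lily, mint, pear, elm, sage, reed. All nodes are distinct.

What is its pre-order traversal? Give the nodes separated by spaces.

lily moss kale fig reed pear mint elm sage

The last element of post-order is the root; it splits in-order into left and right subtrees.
Root lily: left subtree has 3 nodes {moss, kale, fig}, right has 5 {mint, pear, elm, sage, reed}.
  Root moss: left subtree has 0 nodes { }, right has 2 {kale, fig}.
    Root kale: left subtree has 0 nodes { }, right has 1 {fig}.
  Root reed: left subtree has 4 nodes {mint, pear, elm, sage}, right has 0 { }.
    Root pear: left subtree has 1 node {mint}, right has 2 {elm, sage}.
      Root elm: left subtree has 0 nodes { }, right has 1 {sage}.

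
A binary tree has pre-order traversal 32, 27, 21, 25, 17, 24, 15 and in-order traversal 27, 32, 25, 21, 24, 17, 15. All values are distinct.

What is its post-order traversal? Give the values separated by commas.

27, 25, 24, 15, 17, 21, 32

The first element of pre-order is the root; it splits in-order into left and right subtrees.
Root 32: left subtree has 1 node {27}, right has 5 {25, 21, 24, 17, 15}.
  Root 21: left subtree has 1 node {25}, right has 3 {24, 17, 15}.
    Root 17: left subtree has 1 node {24}, right has 1 {15}.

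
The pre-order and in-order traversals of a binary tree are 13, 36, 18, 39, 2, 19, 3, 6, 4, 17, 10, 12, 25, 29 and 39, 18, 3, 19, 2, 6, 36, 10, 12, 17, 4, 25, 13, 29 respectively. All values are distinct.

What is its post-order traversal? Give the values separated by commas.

39, 3, 19, 6, 2, 18, 12, 10, 17, 25, 4, 36, 29, 13

The first element of pre-order is the root; it splits in-order into left and right subtrees.
Root 13: left subtree has 12 nodes {39, 18, 3, 19, 2, 6, 36, 10, 12, 17, 4, 25}, right has 1 {29}.
  Root 36: left subtree has 6 nodes {39, 18, 3, 19, 2, 6}, right has 5 {10, 12, 17, 4, 25}.
    Root 18: left subtree has 1 node {39}, right has 4 {3, 19, 2, 6}.
      Root 2: left subtree has 2 nodes {3, 19}, right has 1 {6}.
        Root 19: left subtree has 1 node {3}, right has 0 { }.
    Root 4: left subtree has 3 nodes {10, 12, 17}, right has 1 {25}.
      Root 17: left subtree has 2 nodes {10, 12}, right has 0 { }.
        Root 10: left subtree has 0 nodes { }, right has 1 {12}.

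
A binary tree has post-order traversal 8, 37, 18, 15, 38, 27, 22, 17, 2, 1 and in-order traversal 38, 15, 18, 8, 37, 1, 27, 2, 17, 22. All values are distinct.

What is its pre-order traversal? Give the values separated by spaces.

1 38 15 18 37 8 2 27 17 22

The last element of post-order is the root; it splits in-order into left and right subtrees.
Root 1: left subtree has 5 nodes {38, 15, 18, 8, 37}, right has 4 {27, 2, 17, 22}.
  Root 38: left subtree has 0 nodes { }, right has 4 {15, 18, 8, 37}.
    Root 15: left subtree has 0 nodes { }, right has 3 {18, 8, 37}.
      Root 18: left subtree has 0 nodes { }, right has 2 {8, 37}.
        Root 37: left subtree has 1 node {8}, right has 0 { }.
  Root 2: left subtree has 1 node {27}, right has 2 {17, 22}.
    Root 17: left subtree has 0 nodes { }, right has 1 {22}.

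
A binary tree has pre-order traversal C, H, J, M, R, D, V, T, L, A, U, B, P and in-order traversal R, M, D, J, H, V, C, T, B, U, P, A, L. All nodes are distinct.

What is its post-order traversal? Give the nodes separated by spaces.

The first element of pre-order is the root; it splits in-order into left and right subtrees.
Root C: left subtree has 6 nodes {R, M, D, J, H, V}, right has 6 {T, B, U, P, A, L}.
  Root H: left subtree has 4 nodes {R, M, D, J}, right has 1 {V}.
    Root J: left subtree has 3 nodes {R, M, D}, right has 0 { }.
      Root M: left subtree has 1 node {R}, right has 1 {D}.
  Root T: left subtree has 0 nodes { }, right has 5 {B, U, P, A, L}.
    Root L: left subtree has 4 nodes {B, U, P, A}, right has 0 { }.
      Root A: left subtree has 3 nodes {B, U, P}, right has 0 { }.
        Root U: left subtree has 1 node {B}, right has 1 {P}.

R D M J V H B P U A L T C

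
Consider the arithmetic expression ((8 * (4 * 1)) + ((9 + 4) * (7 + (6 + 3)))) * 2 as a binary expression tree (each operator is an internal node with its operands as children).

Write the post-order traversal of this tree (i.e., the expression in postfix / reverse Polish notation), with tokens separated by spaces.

Post-order on an expression tree gives postfix notation: for each operator, emit left operand, right operand, then the operator.

8 4 1 * * 9 4 + 7 6 3 + + * + 2 *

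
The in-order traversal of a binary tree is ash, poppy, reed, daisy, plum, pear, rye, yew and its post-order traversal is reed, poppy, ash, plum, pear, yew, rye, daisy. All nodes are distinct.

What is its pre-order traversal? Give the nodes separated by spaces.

daisy ash poppy reed rye pear plum yew

The last element of post-order is the root; it splits in-order into left and right subtrees.
Root daisy: left subtree has 3 nodes {ash, poppy, reed}, right has 4 {plum, pear, rye, yew}.
  Root ash: left subtree has 0 nodes { }, right has 2 {poppy, reed}.
    Root poppy: left subtree has 0 nodes { }, right has 1 {reed}.
  Root rye: left subtree has 2 nodes {plum, pear}, right has 1 {yew}.
    Root pear: left subtree has 1 node {plum}, right has 0 { }.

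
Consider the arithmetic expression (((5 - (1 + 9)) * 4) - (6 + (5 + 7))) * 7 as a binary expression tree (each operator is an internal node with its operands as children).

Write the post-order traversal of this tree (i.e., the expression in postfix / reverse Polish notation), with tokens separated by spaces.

5 1 9 + - 4 * 6 5 7 + + - 7 *

Post-order on an expression tree gives postfix notation: for each operator, emit left operand, right operand, then the operator.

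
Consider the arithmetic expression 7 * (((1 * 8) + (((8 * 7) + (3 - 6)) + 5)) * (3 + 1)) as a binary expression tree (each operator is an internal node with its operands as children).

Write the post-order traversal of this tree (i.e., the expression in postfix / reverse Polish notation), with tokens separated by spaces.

7 1 8 * 8 7 * 3 6 - + 5 + + 3 1 + * *

Post-order on an expression tree gives postfix notation: for each operator, emit left operand, right operand, then the operator.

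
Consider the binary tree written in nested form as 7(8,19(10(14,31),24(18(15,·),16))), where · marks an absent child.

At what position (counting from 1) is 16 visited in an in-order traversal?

In-order visits the left subtree, then the node, then the right subtree.
At 7: go left to 8.
  8 is a leaf — visit 8.
Visit 7.
At 7: go right to 19.
  At 19: go left to 10.
    At 10: go left to 14.
      14 is a leaf — visit 14.
    Visit 10.
    At 10: go right to 31.
      31 is a leaf — visit 31.
  Visit 19.
  At 19: go right to 24.
    At 24: go left to 18.
      At 18: go left to 15.
        15 is a leaf — visit 15.
      Visit 18.
      At 18: no right child.
    Visit 24.
    At 24: go right to 16.
      16 is a leaf — visit 16.
Full in-order sequence: 8, 7, 14, 10, 31, 19, 15, 18, 24, 16.

10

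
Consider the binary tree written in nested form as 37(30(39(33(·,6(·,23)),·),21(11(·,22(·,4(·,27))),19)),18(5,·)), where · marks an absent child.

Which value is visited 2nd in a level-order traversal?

30

Level-order visits nodes level by level from the root, left to right within each level.
Level 0: 37
Level 1: 30, 18
Level 2: 39, 21, 5
Level 3: 33, 11, 19
Level 4: 6, 22
Level 5: 23, 4
Level 6: 27
Full level-order sequence: 37, 30, 18, 39, 21, 5, 33, 11, 19, 6, 22, 23, 4, 27.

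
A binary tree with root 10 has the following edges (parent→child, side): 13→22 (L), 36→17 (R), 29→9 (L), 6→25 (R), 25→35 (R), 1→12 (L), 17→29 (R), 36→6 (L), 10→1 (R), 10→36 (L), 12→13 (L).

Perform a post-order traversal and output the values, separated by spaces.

35 25 6 9 29 17 36 22 13 12 1 10

Post-order visits the left subtree, then the right subtree, then the node.
At 10: go left to 36.
  At 36: go left to 6.
    At 6: no left child.
    At 6: go right to 25.
      At 25: no left child.
      At 25: go right to 35.
        35 is a leaf — visit 35.
      Visit 25.
    Visit 6.
  At 36: go right to 17.
    At 17: no left child.
    At 17: go right to 29.
      At 29: go left to 9.
        9 is a leaf — visit 9.
      At 29: no right child.
      Visit 29.
    Visit 17.
  Visit 36.
At 10: go right to 1.
  At 1: go left to 12.
    At 12: go left to 13.
      At 13: go left to 22.
        22 is a leaf — visit 22.
      At 13: no right child.
      Visit 13.
    At 12: no right child.
    Visit 12.
  At 1: no right child.
  Visit 1.
Visit 10.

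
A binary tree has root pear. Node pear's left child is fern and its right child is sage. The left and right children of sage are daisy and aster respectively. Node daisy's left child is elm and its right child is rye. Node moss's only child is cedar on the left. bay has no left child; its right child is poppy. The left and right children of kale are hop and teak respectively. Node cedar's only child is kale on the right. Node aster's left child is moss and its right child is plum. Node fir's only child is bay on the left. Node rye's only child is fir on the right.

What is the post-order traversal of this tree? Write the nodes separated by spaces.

fern elm poppy bay fir rye daisy hop teak kale cedar moss plum aster sage pear

Post-order visits the left subtree, then the right subtree, then the node.
At pear: go left to fern.
  fern is a leaf — visit fern.
At pear: go right to sage.
  At sage: go left to daisy.
    At daisy: go left to elm.
      elm is a leaf — visit elm.
    At daisy: go right to rye.
      At rye: no left child.
      At rye: go right to fir.
        At fir: go left to bay.
          At bay: no left child.
          At bay: go right to poppy.
            poppy is a leaf — visit poppy.
          Visit bay.
        At fir: no right child.
        Visit fir.
      Visit rye.
    Visit daisy.
  At sage: go right to aster.
    At aster: go left to moss.
      At moss: go left to cedar.
        At cedar: no left child.
        At cedar: go right to kale.
          At kale: go left to hop.
            hop is a leaf — visit hop.
          At kale: go right to teak.
            teak is a leaf — visit teak.
          Visit kale.
        Visit cedar.
      At moss: no right child.
      Visit moss.
    At aster: go right to plum.
      plum is a leaf — visit plum.
    Visit aster.
  Visit sage.
Visit pear.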